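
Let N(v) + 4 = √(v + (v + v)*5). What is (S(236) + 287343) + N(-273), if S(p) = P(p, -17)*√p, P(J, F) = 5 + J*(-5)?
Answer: 287339 - 2350*√59 + I*√3003 ≈ 2.6929e+5 + 54.8*I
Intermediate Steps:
N(v) = -4 + √11*√v (N(v) = -4 + √(v + (v + v)*5) = -4 + √(v + (2*v)*5) = -4 + √(v + 10*v) = -4 + √(11*v) = -4 + √11*√v)
P(J, F) = 5 - 5*J
S(p) = √p*(5 - 5*p) (S(p) = (5 - 5*p)*√p = √p*(5 - 5*p))
(S(236) + 287343) + N(-273) = (5*√236*(1 - 1*236) + 287343) + (-4 + √11*√(-273)) = (5*(2*√59)*(1 - 236) + 287343) + (-4 + √11*(I*√273)) = (5*(2*√59)*(-235) + 287343) + (-4 + I*√3003) = (-2350*√59 + 287343) + (-4 + I*√3003) = (287343 - 2350*√59) + (-4 + I*√3003) = 287339 - 2350*√59 + I*√3003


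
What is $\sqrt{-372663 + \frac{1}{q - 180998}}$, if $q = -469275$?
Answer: $\frac{10 i \sqrt{1575824033735510}}{650273} \approx 610.46 i$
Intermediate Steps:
$\sqrt{-372663 + \frac{1}{q - 180998}} = \sqrt{-372663 + \frac{1}{-469275 - 180998}} = \sqrt{-372663 + \frac{1}{-650273}} = \sqrt{-372663 - \frac{1}{650273}} = \sqrt{- \frac{242332687000}{650273}} = \frac{10 i \sqrt{1575824033735510}}{650273}$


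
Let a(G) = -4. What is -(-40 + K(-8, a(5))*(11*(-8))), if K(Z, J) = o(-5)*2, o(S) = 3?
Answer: 568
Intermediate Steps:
K(Z, J) = 6 (K(Z, J) = 3*2 = 6)
-(-40 + K(-8, a(5))*(11*(-8))) = -(-40 + 6*(11*(-8))) = -(-40 + 6*(-88)) = -(-40 - 528) = -1*(-568) = 568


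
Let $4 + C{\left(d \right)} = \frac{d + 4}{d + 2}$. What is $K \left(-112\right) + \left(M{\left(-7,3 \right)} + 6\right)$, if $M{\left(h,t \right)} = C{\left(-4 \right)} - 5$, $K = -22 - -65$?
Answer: $-4819$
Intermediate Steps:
$K = 43$ ($K = -22 + 65 = 43$)
$C{\left(d \right)} = -4 + \frac{4 + d}{2 + d}$ ($C{\left(d \right)} = -4 + \frac{d + 4}{d + 2} = -4 + \frac{4 + d}{2 + d}$)
$M{\left(h,t \right)} = -9$ ($M{\left(h,t \right)} = \frac{-4 - -12}{2 - 4} - 5 = \frac{-4 + 12}{-2} - 5 = \left(- \frac{1}{2}\right) 8 - 5 = -4 - 5 = -9$)
$K \left(-112\right) + \left(M{\left(-7,3 \right)} + 6\right) = 43 \left(-112\right) + \left(-9 + 6\right) = -4816 - 3 = -4819$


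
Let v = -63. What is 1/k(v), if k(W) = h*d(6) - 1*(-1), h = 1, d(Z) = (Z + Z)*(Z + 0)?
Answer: 1/73 ≈ 0.013699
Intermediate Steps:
d(Z) = 2*Z² (d(Z) = (2*Z)*Z = 2*Z²)
k(W) = 73 (k(W) = 1*(2*6²) - 1*(-1) = 1*(2*36) + 1 = 1*72 + 1 = 72 + 1 = 73)
1/k(v) = 1/73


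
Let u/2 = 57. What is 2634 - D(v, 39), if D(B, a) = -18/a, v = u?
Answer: 34248/13 ≈ 2634.5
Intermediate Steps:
u = 114 (u = 2*57 = 114)
v = 114
2634 - D(v, 39) = 2634 - (-18)/39 = 2634 - 1*(-6/13) = 2634 + 6/13 = 34248/13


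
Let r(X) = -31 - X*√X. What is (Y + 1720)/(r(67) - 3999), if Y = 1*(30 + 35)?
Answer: -2397850/5313379 + 39865*√67/5313379 ≈ -0.38987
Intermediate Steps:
r(X) = -31 - X^(3/2)
Y = 65 (Y = 1*65 = 65)
(Y + 1720)/(r(67) - 3999) = (65 + 1720)/((-31 - 67^(3/2)) - 3999) = 1785/((-31 - 67*√67) - 3999) = 1785/(-4030 - 67*√67)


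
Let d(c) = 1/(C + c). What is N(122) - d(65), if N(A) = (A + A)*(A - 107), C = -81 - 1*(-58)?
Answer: 153719/42 ≈ 3660.0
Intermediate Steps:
C = -23 (C = -81 + 58 = -23)
d(c) = 1/(-23 + c)
N(A) = 2*A*(-107 + A) (N(A) = (2*A)*(-107 + A) = 2*A*(-107 + A))
N(122) - d(65) = 2*122*(-107 + 122) - 1/(-23 + 65) = 2*122*15 - 1/42 = 3660 - 1*1/42 = 3660 - 1/42 = 153719/42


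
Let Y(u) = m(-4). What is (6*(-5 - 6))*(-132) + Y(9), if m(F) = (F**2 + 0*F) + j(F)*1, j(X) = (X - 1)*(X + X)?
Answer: 8768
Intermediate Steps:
j(X) = 2*X*(-1 + X) (j(X) = (-1 + X)*(2*X) = 2*X*(-1 + X))
m(F) = F**2 + 2*F*(-1 + F) (m(F) = (F**2 + 0*F) + (2*F*(-1 + F))*1 = (F**2 + 0) + 2*F*(-1 + F) = F**2 + 2*F*(-1 + F))
Y(u) = 56 (Y(u) = -4*(-2 + 3*(-4)) = -4*(-2 - 12) = -4*(-14) = 56)
(6*(-5 - 6))*(-132) + Y(9) = (6*(-5 - 6))*(-132) + 56 = (6*(-11))*(-132) + 56 = -66*(-132) + 56 = 8712 + 56 = 8768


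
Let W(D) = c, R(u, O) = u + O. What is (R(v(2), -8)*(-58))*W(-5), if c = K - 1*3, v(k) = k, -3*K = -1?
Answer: -928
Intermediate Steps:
K = ⅓ (K = -⅓*(-1) = ⅓ ≈ 0.33333)
R(u, O) = O + u
c = -8/3 (c = ⅓ - 1*3 = ⅓ - 3 = -8/3 ≈ -2.6667)
W(D) = -8/3
(R(v(2), -8)*(-58))*W(-5) = ((-8 + 2)*(-58))*(-8/3) = -6*(-58)*(-8/3) = 348*(-8/3) = -928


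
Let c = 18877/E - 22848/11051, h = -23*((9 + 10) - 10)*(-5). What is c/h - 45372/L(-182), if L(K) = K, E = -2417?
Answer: 627133327428457/2515706497395 ≈ 249.29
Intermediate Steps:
h = 1035 (h = -23*(19 - 10)*(-5) = -23*9*(-5) = -207*(-5) = 1035)
c = -263833343/26710267 (c = 18877/(-2417) - 22848/11051 = 18877*(-1/2417) - 22848*1/11051 = -18877/2417 - 22848/11051 = -263833343/26710267 ≈ -9.8776)
c/h - 45372/L(-182) = -263833343/26710267/1035 - 45372/(-182) = -263833343/26710267*1/1035 - 45372*(-1/182) = -263833343/27645126345 + 22686/91 = 627133327428457/2515706497395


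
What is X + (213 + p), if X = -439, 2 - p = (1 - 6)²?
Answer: -249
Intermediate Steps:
p = -23 (p = 2 - (1 - 6)² = 2 - 1*(-5)² = 2 - 1*25 = 2 - 25 = -23)
X + (213 + p) = -439 + (213 - 23) = -439 + 190 = -249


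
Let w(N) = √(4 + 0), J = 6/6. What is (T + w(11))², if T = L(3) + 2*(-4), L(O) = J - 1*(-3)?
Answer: 4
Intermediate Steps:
J = 1 (J = 6*(⅙) = 1)
L(O) = 4 (L(O) = 1 - 1*(-3) = 1 + 3 = 4)
T = -4 (T = 4 + 2*(-4) = 4 - 8 = -4)
w(N) = 2 (w(N) = √4 = 2)
(T + w(11))² = (-4 + 2)² = (-2)² = 4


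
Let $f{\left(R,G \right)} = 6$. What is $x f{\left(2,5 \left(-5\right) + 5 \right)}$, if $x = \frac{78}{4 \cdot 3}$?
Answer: $39$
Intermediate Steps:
$x = \frac{13}{2}$ ($x = \frac{78}{12} = 78 \cdot \frac{1}{12} = \frac{13}{2} \approx 6.5$)
$x f{\left(2,5 \left(-5\right) + 5 \right)} = \frac{13}{2} \cdot 6 = 39$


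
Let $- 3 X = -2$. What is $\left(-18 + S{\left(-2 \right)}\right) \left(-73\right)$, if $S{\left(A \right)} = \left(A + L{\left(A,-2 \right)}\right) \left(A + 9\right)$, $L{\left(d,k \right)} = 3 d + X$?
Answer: $\frac{15184}{3} \approx 5061.3$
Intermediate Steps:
$X = \frac{2}{3}$ ($X = \left(- \frac{1}{3}\right) \left(-2\right) = \frac{2}{3} \approx 0.66667$)
$L{\left(d,k \right)} = \frac{2}{3} + 3 d$ ($L{\left(d,k \right)} = 3 d + \frac{2}{3} = \frac{2}{3} + 3 d$)
$S{\left(A \right)} = \left(9 + A\right) \left(\frac{2}{3} + 4 A\right)$ ($S{\left(A \right)} = \left(A + \left(\frac{2}{3} + 3 A\right)\right) \left(A + 9\right) = \left(\frac{2}{3} + 4 A\right) \left(9 + A\right) = \left(9 + A\right) \left(\frac{2}{3} + 4 A\right)$)
$\left(-18 + S{\left(-2 \right)}\right) \left(-73\right) = \left(-18 + \left(6 + 4 \left(-2\right)^{2} + \frac{110}{3} \left(-2\right)\right)\right) \left(-73\right) = \left(-18 + \left(6 + 4 \cdot 4 - \frac{220}{3}\right)\right) \left(-73\right) = \left(-18 + \left(6 + 16 - \frac{220}{3}\right)\right) \left(-73\right) = \left(-18 - \frac{154}{3}\right) \left(-73\right) = \left(- \frac{208}{3}\right) \left(-73\right) = \frac{15184}{3}$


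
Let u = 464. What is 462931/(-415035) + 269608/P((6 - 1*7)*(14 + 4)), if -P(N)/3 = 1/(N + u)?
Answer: -16635318229891/415035 ≈ -4.0082e+7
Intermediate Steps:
P(N) = -3/(464 + N) (P(N) = -3/(N + 464) = -3/(464 + N))
462931/(-415035) + 269608/P((6 - 1*7)*(14 + 4)) = 462931/(-415035) + 269608/((-3/(464 + (6 - 1*7)*(14 + 4)))) = 462931*(-1/415035) + 269608/((-3/(464 + (6 - 7)*18))) = -462931/415035 + 269608/((-3/(464 - 1*18))) = -462931/415035 + 269608/((-3/(464 - 18))) = -462931/415035 + 269608/((-3/446)) = -462931/415035 + 269608/((-3*1/446)) = -462931/415035 + 269608/(-3/446) = -462931/415035 + 269608*(-446/3) = -462931/415035 - 120245168/3 = -16635318229891/415035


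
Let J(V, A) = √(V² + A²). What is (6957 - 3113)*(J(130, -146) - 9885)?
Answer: -37997940 + 7688*√9554 ≈ -3.7246e+7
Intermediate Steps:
J(V, A) = √(A² + V²)
(6957 - 3113)*(J(130, -146) - 9885) = (6957 - 3113)*(√((-146)² + 130²) - 9885) = 3844*(√(21316 + 16900) - 9885) = 3844*(√38216 - 9885) = 3844*(2*√9554 - 9885) = 3844*(-9885 + 2*√9554) = -37997940 + 7688*√9554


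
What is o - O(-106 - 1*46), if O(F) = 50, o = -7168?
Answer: -7218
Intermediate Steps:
o - O(-106 - 1*46) = -7168 - 1*50 = -7168 - 50 = -7218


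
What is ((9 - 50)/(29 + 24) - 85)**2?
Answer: 20666116/2809 ≈ 7357.1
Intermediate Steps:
((9 - 50)/(29 + 24) - 85)**2 = (-41/53 - 85)**2 = (-4546/53)**2 = 20666116/2809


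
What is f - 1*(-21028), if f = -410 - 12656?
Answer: 7962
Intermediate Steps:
f = -13066
f - 1*(-21028) = -13066 - 1*(-21028) = -13066 + 21028 = 7962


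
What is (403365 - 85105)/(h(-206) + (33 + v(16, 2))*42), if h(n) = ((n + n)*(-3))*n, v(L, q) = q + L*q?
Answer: -159130/125901 ≈ -1.2639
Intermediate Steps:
h(n) = -6*n² (h(n) = ((2*n)*(-3))*n = (-6*n)*n = -6*n²)
(403365 - 85105)/(h(-206) + (33 + v(16, 2))*42) = (403365 - 85105)/(-6*(-206)² + (33 + 2*(1 + 16))*42) = 318260/(-6*42436 + (33 + 2*17)*42) = 318260/(-254616 + (33 + 34)*42) = 318260/(-254616 + 67*42) = 318260/(-254616 + 2814) = 318260/(-251802) = 318260*(-1/251802) = -159130/125901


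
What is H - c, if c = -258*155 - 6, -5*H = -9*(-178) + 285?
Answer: 198093/5 ≈ 39619.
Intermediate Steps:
H = -1887/5 (H = -(-9*(-178) + 285)/5 = -(1602 + 285)/5 = -1/5*1887 = -1887/5 ≈ -377.40)
c = -39996 (c = -39990 - 6 = -39996)
H - c = -1887/5 - 1*(-39996) = -1887/5 + 39996 = 198093/5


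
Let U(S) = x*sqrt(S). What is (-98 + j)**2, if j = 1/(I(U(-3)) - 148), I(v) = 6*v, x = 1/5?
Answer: 9*(9476600*sqrt(3) + 584315377*I)/(4*(2220*sqrt(3) + 136873*I)) ≈ 9605.3 + 0.018596*I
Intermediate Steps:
x = 1/5 (x = 1*(1/5) = 1/5 ≈ 0.20000)
U(S) = sqrt(S)/5
j = 1/(-148 + 6*I*sqrt(3)/5) (j = 1/(6*(sqrt(-3)/5) - 148) = 1/(6*((I*sqrt(3))/5) - 148) = 1/(6*(I*sqrt(3)/5) - 148) = 1/(6*I*sqrt(3)/5 - 148) = 1/(-148 + 6*I*sqrt(3)/5) ≈ -0.0067554 - 9.487e-5*I)
(-98 + j)**2 = (-98 + (-925/136927 - 15*I*sqrt(3)/273854))**2 = (-13419771/136927 - 15*I*sqrt(3)/273854)**2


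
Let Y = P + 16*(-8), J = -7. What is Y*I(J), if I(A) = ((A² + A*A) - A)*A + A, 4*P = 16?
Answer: 92008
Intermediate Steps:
P = 4 (P = (¼)*16 = 4)
I(A) = A + A*(-A + 2*A²) (I(A) = ((A² + A²) - A)*A + A = (2*A² - A)*A + A = (-A + 2*A²)*A + A = A*(-A + 2*A²) + A = A + A*(-A + 2*A²))
Y = -124 (Y = 4 + 16*(-8) = 4 - 128 = -124)
Y*I(J) = -(-868)*(1 - 1*(-7) + 2*(-7)²) = -(-868)*(1 + 7 + 2*49) = -(-868)*(1 + 7 + 98) = -(-868)*106 = -124*(-742) = 92008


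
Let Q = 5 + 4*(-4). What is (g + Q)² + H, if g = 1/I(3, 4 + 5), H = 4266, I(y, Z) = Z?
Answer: 355150/81 ≈ 4384.6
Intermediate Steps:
Q = -11 (Q = 5 - 16 = -11)
g = ⅑ (g = 1/(4 + 5) = 1/9 = 1*(⅑) = ⅑ ≈ 0.11111)
(g + Q)² + H = (⅑ - 11)² + 4266 = (-98/9)² + 4266 = 9604/81 + 4266 = 355150/81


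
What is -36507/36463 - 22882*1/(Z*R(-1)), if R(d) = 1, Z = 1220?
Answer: -439442453/22242430 ≈ -19.757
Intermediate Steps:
-36507/36463 - 22882*1/(Z*R(-1)) = -36507/36463 - 22882/(1*1220) = -36507*1/36463 - 22882/1220 = -36507/36463 - 22882*1/1220 = -36507/36463 - 11441/610 = -439442453/22242430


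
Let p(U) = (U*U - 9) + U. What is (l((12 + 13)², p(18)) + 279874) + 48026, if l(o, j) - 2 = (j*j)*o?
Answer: 69633527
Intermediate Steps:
p(U) = -9 + U + U² (p(U) = (U² - 9) + U = (-9 + U²) + U = -9 + U + U²)
l(o, j) = 2 + o*j² (l(o, j) = 2 + (j*j)*o = 2 + j²*o = 2 + o*j²)
(l((12 + 13)², p(18)) + 279874) + 48026 = ((2 + (12 + 13)²*(-9 + 18 + 18²)²) + 279874) + 48026 = ((2 + 25²*(-9 + 18 + 324)²) + 279874) + 48026 = ((2 + 625*333²) + 279874) + 48026 = ((2 + 625*110889) + 279874) + 48026 = ((2 + 69305625) + 279874) + 48026 = (69305627 + 279874) + 48026 = 69585501 + 48026 = 69633527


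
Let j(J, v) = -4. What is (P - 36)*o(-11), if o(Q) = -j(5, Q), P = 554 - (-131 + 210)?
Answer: 1756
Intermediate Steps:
P = 475 (P = 554 - 1*79 = 554 - 79 = 475)
o(Q) = 4 (o(Q) = -1*(-4) = 4)
(P - 36)*o(-11) = (475 - 36)*4 = 439*4 = 1756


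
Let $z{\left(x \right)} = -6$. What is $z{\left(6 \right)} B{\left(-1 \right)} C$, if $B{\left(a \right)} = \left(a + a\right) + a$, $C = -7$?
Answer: $-126$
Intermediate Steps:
$B{\left(a \right)} = 3 a$ ($B{\left(a \right)} = 2 a + a = 3 a$)
$z{\left(6 \right)} B{\left(-1 \right)} C = - 6 \cdot 3 \left(-1\right) \left(-7\right) = \left(-6\right) \left(-3\right) \left(-7\right) = 18 \left(-7\right) = -126$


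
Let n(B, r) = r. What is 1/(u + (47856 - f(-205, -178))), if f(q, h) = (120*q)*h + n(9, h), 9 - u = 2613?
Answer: -1/4333370 ≈ -2.3077e-7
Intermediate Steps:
u = -2604 (u = 9 - 1*2613 = 9 - 2613 = -2604)
f(q, h) = h + 120*h*q (f(q, h) = (120*q)*h + h = 120*h*q + h = h + 120*h*q)
1/(u + (47856 - f(-205, -178))) = 1/(-2604 + (47856 - (-178)*(1 + 120*(-205)))) = 1/(-2604 + (47856 - (-178)*(1 - 24600))) = 1/(-2604 + (47856 - (-178)*(-24599))) = 1/(-2604 + (47856 - 1*4378622)) = 1/(-2604 + (47856 - 4378622)) = 1/(-2604 - 4330766) = 1/(-4333370) = -1/4333370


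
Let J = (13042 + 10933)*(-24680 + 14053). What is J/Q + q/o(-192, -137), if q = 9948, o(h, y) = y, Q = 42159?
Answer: -35324576257/5775783 ≈ -6116.0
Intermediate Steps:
J = -254782325 (J = 23975*(-10627) = -254782325)
J/Q + q/o(-192, -137) = -254782325/42159 + 9948/(-137) = -254782325*1/42159 + 9948*(-1/137) = -254782325/42159 - 9948/137 = -35324576257/5775783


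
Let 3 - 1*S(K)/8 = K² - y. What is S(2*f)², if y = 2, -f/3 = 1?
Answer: 61504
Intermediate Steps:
f = -3 (f = -3*1 = -3)
S(K) = 40 - 8*K² (S(K) = 24 - 8*(K² - 1*2) = 24 - 8*(K² - 2) = 24 - 8*(-2 + K²) = 24 + (16 - 8*K²) = 40 - 8*K²)
S(2*f)² = (40 - 8*(2*(-3))²)² = (40 - 8*(-6)²)² = (40 - 8*36)² = (40 - 288)² = (-248)² = 61504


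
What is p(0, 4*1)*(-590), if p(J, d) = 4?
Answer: -2360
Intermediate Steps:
p(0, 4*1)*(-590) = 4*(-590) = -2360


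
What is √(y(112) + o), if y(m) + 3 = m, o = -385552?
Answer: 3*I*√42827 ≈ 620.84*I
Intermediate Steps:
y(m) = -3 + m
√(y(112) + o) = √((-3 + 112) - 385552) = √(109 - 385552) = √(-385443) = 3*I*√42827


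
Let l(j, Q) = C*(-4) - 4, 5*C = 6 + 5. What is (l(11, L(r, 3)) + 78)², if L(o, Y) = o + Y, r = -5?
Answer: 106276/25 ≈ 4251.0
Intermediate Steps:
C = 11/5 (C = (6 + 5)/5 = (⅕)*11 = 11/5 ≈ 2.2000)
L(o, Y) = Y + o
l(j, Q) = -64/5 (l(j, Q) = (11/5)*(-4) - 4 = -44/5 - 4 = -64/5)
(l(11, L(r, 3)) + 78)² = (-64/5 + 78)² = (326/5)² = 106276/25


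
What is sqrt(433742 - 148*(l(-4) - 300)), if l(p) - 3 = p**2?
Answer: sqrt(475330) ≈ 689.44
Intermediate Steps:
l(p) = 3 + p**2
sqrt(433742 - 148*(l(-4) - 300)) = sqrt(433742 - 148*((3 + (-4)**2) - 300)) = sqrt(433742 - 148*((3 + 16) - 300)) = sqrt(433742 - 148*(19 - 300)) = sqrt(433742 - 148*(-281)) = sqrt(433742 + 41588) = sqrt(475330)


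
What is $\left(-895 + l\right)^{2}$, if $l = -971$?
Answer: $3481956$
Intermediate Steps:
$\left(-895 + l\right)^{2} = \left(-895 - 971\right)^{2} = \left(-1866\right)^{2} = 3481956$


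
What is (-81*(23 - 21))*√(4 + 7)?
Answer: -162*√11 ≈ -537.29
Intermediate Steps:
(-81*(23 - 21))*√(4 + 7) = (-81*2)*√11 = -162*√11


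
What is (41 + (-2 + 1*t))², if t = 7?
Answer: 2116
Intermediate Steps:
(41 + (-2 + 1*t))² = (41 + (-2 + 1*7))² = (41 + (-2 + 7))² = (41 + 5)² = 46² = 2116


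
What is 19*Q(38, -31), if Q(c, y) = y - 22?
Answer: -1007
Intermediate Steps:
Q(c, y) = -22 + y
19*Q(38, -31) = 19*(-22 - 31) = 19*(-53) = -1007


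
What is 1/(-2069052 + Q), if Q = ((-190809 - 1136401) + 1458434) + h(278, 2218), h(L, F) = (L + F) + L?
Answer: -1/1935054 ≈ -5.1678e-7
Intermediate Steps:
h(L, F) = F + 2*L (h(L, F) = (F + L) + L = F + 2*L)
Q = 133998 (Q = ((-190809 - 1136401) + 1458434) + (2218 + 2*278) = (-1327210 + 1458434) + (2218 + 556) = 131224 + 2774 = 133998)
1/(-2069052 + Q) = 1/(-2069052 + 133998) = 1/(-1935054) = -1/1935054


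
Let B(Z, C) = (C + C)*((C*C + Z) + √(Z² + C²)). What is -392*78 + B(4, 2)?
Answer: -30544 + 8*√5 ≈ -30526.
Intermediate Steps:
B(Z, C) = 2*C*(Z + C² + √(C² + Z²)) (B(Z, C) = (2*C)*((C² + Z) + √(C² + Z²)) = (2*C)*((Z + C²) + √(C² + Z²)) = (2*C)*(Z + C² + √(C² + Z²)) = 2*C*(Z + C² + √(C² + Z²)))
-392*78 + B(4, 2) = -392*78 + 2*2*(4 + 2² + √(2² + 4²)) = -30576 + 2*2*(4 + 4 + √(4 + 16)) = -30576 + 2*2*(4 + 4 + √20) = -30576 + 2*2*(4 + 4 + 2*√5) = -30576 + 2*2*(8 + 2*√5) = -30576 + (32 + 8*√5) = -30544 + 8*√5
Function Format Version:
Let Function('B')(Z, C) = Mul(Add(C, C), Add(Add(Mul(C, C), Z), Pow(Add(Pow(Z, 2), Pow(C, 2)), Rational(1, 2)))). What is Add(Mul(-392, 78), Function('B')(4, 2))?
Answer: Add(-30544, Mul(8, Pow(5, Rational(1, 2)))) ≈ -30526.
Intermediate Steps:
Function('B')(Z, C) = Mul(2, C, Add(Z, Pow(C, 2), Pow(Add(Pow(C, 2), Pow(Z, 2)), Rational(1, 2)))) (Function('B')(Z, C) = Mul(Mul(2, C), Add(Add(Pow(C, 2), Z), Pow(Add(Pow(C, 2), Pow(Z, 2)), Rational(1, 2)))) = Mul(Mul(2, C), Add(Add(Z, Pow(C, 2)), Pow(Add(Pow(C, 2), Pow(Z, 2)), Rational(1, 2)))) = Mul(Mul(2, C), Add(Z, Pow(C, 2), Pow(Add(Pow(C, 2), Pow(Z, 2)), Rational(1, 2)))) = Mul(2, C, Add(Z, Pow(C, 2), Pow(Add(Pow(C, 2), Pow(Z, 2)), Rational(1, 2)))))
Add(Mul(-392, 78), Function('B')(4, 2)) = Add(Mul(-392, 78), Mul(2, 2, Add(4, Pow(2, 2), Pow(Add(Pow(2, 2), Pow(4, 2)), Rational(1, 2))))) = Add(-30576, Mul(2, 2, Add(4, 4, Pow(Add(4, 16), Rational(1, 2))))) = Add(-30576, Mul(2, 2, Add(4, 4, Pow(20, Rational(1, 2))))) = Add(-30576, Mul(2, 2, Add(4, 4, Mul(2, Pow(5, Rational(1, 2)))))) = Add(-30576, Mul(2, 2, Add(8, Mul(2, Pow(5, Rational(1, 2)))))) = Add(-30576, Add(32, Mul(8, Pow(5, Rational(1, 2))))) = Add(-30544, Mul(8, Pow(5, Rational(1, 2))))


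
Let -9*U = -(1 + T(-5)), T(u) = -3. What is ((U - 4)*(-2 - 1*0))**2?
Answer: 5776/81 ≈ 71.309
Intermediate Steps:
U = -2/9 (U = -(-1)*(1 - 3)/9 = -(-1)*(-2)/9 = -1/9*2 = -2/9 ≈ -0.22222)
((U - 4)*(-2 - 1*0))**2 = ((-2/9 - 4)*(-2 - 1*0))**2 = (-38*(-2 + 0)/9)**2 = (-38/9*(-2))**2 = (76/9)**2 = 5776/81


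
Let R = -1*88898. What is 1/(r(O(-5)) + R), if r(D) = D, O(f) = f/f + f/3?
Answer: -3/266696 ≈ -1.1249e-5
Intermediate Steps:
R = -88898
O(f) = 1 + f/3 (O(f) = 1 + f*(⅓) = 1 + f/3)
1/(r(O(-5)) + R) = 1/((1 + (⅓)*(-5)) - 88898) = 1/((1 - 5/3) - 88898) = 1/(-⅔ - 88898) = 1/(-266696/3) = -3/266696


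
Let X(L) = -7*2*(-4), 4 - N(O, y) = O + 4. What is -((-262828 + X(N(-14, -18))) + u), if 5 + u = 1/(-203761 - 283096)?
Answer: 127934821890/486857 ≈ 2.6278e+5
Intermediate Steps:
N(O, y) = -O (N(O, y) = 4 - (O + 4) = 4 - (4 + O) = 4 + (-4 - O) = -O)
u = -2434286/486857 (u = -5 + 1/(-203761 - 283096) = -5 + 1/(-486857) = -5 - 1/486857 = -2434286/486857 ≈ -5.0000)
X(L) = 56 (X(L) = -14*(-4) = 56)
-((-262828 + X(N(-14, -18))) + u) = -((-262828 + 56) - 2434286/486857) = -(-262772 - 2434286/486857) = -1*(-127934821890/486857) = 127934821890/486857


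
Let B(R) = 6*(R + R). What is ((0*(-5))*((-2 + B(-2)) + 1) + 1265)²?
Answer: 1600225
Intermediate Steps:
B(R) = 12*R (B(R) = 6*(2*R) = 12*R)
((0*(-5))*((-2 + B(-2)) + 1) + 1265)² = ((0*(-5))*((-2 + 12*(-2)) + 1) + 1265)² = (0*((-2 - 24) + 1) + 1265)² = (0*(-26 + 1) + 1265)² = (0*(-25) + 1265)² = (0 + 1265)² = 1265² = 1600225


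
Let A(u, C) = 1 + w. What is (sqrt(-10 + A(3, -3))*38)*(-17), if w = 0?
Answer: -1938*I ≈ -1938.0*I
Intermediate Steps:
A(u, C) = 1 (A(u, C) = 1 + 0 = 1)
(sqrt(-10 + A(3, -3))*38)*(-17) = (sqrt(-10 + 1)*38)*(-17) = (sqrt(-9)*38)*(-17) = ((3*I)*38)*(-17) = (114*I)*(-17) = -1938*I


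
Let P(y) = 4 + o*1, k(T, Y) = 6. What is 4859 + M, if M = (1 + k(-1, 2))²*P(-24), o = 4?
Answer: 5251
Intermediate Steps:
P(y) = 8 (P(y) = 4 + 4*1 = 4 + 4 = 8)
M = 392 (M = (1 + 6)²*8 = 7²*8 = 49*8 = 392)
4859 + M = 4859 + 392 = 5251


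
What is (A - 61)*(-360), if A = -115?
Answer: 63360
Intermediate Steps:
(A - 61)*(-360) = (-115 - 61)*(-360) = -176*(-360) = 63360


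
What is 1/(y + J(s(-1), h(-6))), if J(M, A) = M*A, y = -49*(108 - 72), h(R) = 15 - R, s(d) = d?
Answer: -1/1785 ≈ -0.00056022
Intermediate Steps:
y = -1764 (y = -49*36 = -1764)
J(M, A) = A*M
1/(y + J(s(-1), h(-6))) = 1/(-1764 + (15 - 1*(-6))*(-1)) = 1/(-1764 + (15 + 6)*(-1)) = 1/(-1764 + 21*(-1)) = 1/(-1764 - 21) = 1/(-1785) = -1/1785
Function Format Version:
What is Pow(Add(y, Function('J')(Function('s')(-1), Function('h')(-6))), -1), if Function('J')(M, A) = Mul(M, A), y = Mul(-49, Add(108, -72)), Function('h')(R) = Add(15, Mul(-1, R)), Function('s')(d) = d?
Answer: Rational(-1, 1785) ≈ -0.00056022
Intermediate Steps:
y = -1764 (y = Mul(-49, 36) = -1764)
Function('J')(M, A) = Mul(A, M)
Pow(Add(y, Function('J')(Function('s')(-1), Function('h')(-6))), -1) = Pow(Add(-1764, Mul(Add(15, Mul(-1, -6)), -1)), -1) = Pow(Add(-1764, Mul(Add(15, 6), -1)), -1) = Pow(Add(-1764, Mul(21, -1)), -1) = Pow(Add(-1764, -21), -1) = Pow(-1785, -1) = Rational(-1, 1785)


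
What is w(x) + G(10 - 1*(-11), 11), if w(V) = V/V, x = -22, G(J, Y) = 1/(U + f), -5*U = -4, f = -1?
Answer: -4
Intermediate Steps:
U = 4/5 (U = -1/5*(-4) = 4/5 ≈ 0.80000)
G(J, Y) = -5 (G(J, Y) = 1/(4/5 - 1) = 1/(-1/5) = -5)
w(V) = 1
w(x) + G(10 - 1*(-11), 11) = 1 - 5 = -4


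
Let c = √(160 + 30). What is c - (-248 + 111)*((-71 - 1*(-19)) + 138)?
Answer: 11782 + √190 ≈ 11796.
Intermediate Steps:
c = √190 ≈ 13.784
c - (-248 + 111)*((-71 - 1*(-19)) + 138) = √190 - (-248 + 111)*((-71 - 1*(-19)) + 138) = √190 - (-137)*((-71 + 19) + 138) = √190 - (-137)*(-52 + 138) = √190 - (-137)*86 = √190 - 1*(-11782) = √190 + 11782 = 11782 + √190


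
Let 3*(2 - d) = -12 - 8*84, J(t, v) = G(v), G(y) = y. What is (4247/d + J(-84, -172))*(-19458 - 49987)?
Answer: 490462257/46 ≈ 1.0662e+7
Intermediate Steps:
J(t, v) = v
d = 230 (d = 2 - (-12 - 8*84)/3 = 2 - (-12 - 672)/3 = 2 - 1/3*(-684) = 2 + 228 = 230)
(4247/d + J(-84, -172))*(-19458 - 49987) = (4247/230 - 172)*(-19458 - 49987) = (4247*(1/230) - 172)*(-69445) = (4247/230 - 172)*(-69445) = -35313/230*(-69445) = 490462257/46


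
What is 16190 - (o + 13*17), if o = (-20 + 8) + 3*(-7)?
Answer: 16002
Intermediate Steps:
o = -33 (o = -12 - 21 = -33)
16190 - (o + 13*17) = 16190 - (-33 + 13*17) = 16190 - (-33 + 221) = 16190 - 1*188 = 16190 - 188 = 16002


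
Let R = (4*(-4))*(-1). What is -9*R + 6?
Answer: -138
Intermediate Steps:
R = 16 (R = -16*(-1) = 16)
-9*R + 6 = -9*16 + 6 = -144 + 6 = -138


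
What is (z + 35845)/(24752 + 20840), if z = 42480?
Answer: 78325/45592 ≈ 1.7180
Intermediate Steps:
(z + 35845)/(24752 + 20840) = (42480 + 35845)/(24752 + 20840) = 78325/45592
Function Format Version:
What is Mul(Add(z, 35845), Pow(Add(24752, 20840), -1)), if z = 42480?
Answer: Rational(78325, 45592) ≈ 1.7180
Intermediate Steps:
Mul(Add(z, 35845), Pow(Add(24752, 20840), -1)) = Mul(Add(42480, 35845), Pow(Add(24752, 20840), -1)) = Mul(78325, Pow(45592, -1)) = Mul(78325, Rational(1, 45592)) = Rational(78325, 45592)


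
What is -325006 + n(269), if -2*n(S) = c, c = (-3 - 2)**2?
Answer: -650037/2 ≈ -3.2502e+5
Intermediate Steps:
c = 25 (c = (-5)**2 = 25)
n(S) = -25/2 (n(S) = -1/2*25 = -25/2)
-325006 + n(269) = -325006 - 25/2 = -650037/2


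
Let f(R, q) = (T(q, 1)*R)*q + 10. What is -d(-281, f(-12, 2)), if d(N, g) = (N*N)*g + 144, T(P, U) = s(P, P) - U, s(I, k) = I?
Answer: 1105310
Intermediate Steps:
T(P, U) = P - U
f(R, q) = 10 + R*q*(-1 + q) (f(R, q) = ((q - 1*1)*R)*q + 10 = ((q - 1)*R)*q + 10 = ((-1 + q)*R)*q + 10 = (R*(-1 + q))*q + 10 = R*q*(-1 + q) + 10 = 10 + R*q*(-1 + q))
d(N, g) = 144 + g*N**2 (d(N, g) = N**2*g + 144 = g*N**2 + 144 = 144 + g*N**2)
-d(-281, f(-12, 2)) = -(144 + (10 - 12*2*(-1 + 2))*(-281)**2) = -(144 + (10 - 12*2*1)*78961) = -(144 + (10 - 24)*78961) = -(144 - 14*78961) = -(144 - 1105454) = -1*(-1105310) = 1105310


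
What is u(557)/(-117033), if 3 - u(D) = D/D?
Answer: -2/117033 ≈ -1.7089e-5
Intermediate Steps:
u(D) = 2 (u(D) = 3 - D/D = 3 - 1*1 = 3 - 1 = 2)
u(557)/(-117033) = 2/(-117033) = 2*(-1/117033) = -2/117033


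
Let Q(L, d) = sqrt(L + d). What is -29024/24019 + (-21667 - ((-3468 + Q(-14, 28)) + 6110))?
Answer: -583906895/24019 - sqrt(14) ≈ -24314.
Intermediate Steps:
-29024/24019 + (-21667 - ((-3468 + Q(-14, 28)) + 6110)) = -29024/24019 + (-21667 - ((-3468 + sqrt(-14 + 28)) + 6110)) = -29024*1/24019 + (-21667 - ((-3468 + sqrt(14)) + 6110)) = -29024/24019 + (-21667 - (2642 + sqrt(14))) = -29024/24019 + (-21667 + (-2642 - sqrt(14))) = -29024/24019 + (-24309 - sqrt(14)) = -583906895/24019 - sqrt(14)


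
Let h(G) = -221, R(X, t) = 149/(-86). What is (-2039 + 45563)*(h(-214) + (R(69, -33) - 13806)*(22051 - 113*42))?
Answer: -447189532284222/43 ≈ -1.0400e+13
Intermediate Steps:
R(X, t) = -149/86 (R(X, t) = 149*(-1/86) = -149/86)
(-2039 + 45563)*(h(-214) + (R(69, -33) - 13806)*(22051 - 113*42)) = (-2039 + 45563)*(-221 + (-149/86 - 13806)*(22051 - 113*42)) = 43524*(-221 - 1187465*(22051 - 4746)/86) = 43524*(-221 - 1187465/86*17305) = 43524*(-221 - 20549081825/86) = 43524*(-20549100831/86) = -447189532284222/43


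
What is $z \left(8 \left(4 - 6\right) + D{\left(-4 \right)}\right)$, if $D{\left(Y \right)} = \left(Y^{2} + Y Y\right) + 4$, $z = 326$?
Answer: $6520$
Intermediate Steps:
$D{\left(Y \right)} = 4 + 2 Y^{2}$ ($D{\left(Y \right)} = \left(Y^{2} + Y^{2}\right) + 4 = 2 Y^{2} + 4 = 4 + 2 Y^{2}$)
$z \left(8 \left(4 - 6\right) + D{\left(-4 \right)}\right) = 326 \left(8 \left(4 - 6\right) + \left(4 + 2 \left(-4\right)^{2}\right)\right) = 326 \left(8 \left(-2\right) + \left(4 + 2 \cdot 16\right)\right) = 326 \left(-16 + \left(4 + 32\right)\right) = 326 \left(-16 + 36\right) = 326 \cdot 20 = 6520$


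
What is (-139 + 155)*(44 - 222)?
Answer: -2848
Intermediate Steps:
(-139 + 155)*(44 - 222) = 16*(-178) = -2848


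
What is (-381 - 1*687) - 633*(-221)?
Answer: 138825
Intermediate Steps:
(-381 - 1*687) - 633*(-221) = (-381 - 687) + 139893 = -1068 + 139893 = 138825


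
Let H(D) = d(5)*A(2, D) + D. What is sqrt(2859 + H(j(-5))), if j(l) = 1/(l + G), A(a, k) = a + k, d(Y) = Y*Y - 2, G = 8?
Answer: sqrt(2913) ≈ 53.972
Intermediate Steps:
d(Y) = -2 + Y**2 (d(Y) = Y**2 - 2 = -2 + Y**2)
j(l) = 1/(8 + l) (j(l) = 1/(l + 8) = 1/(8 + l))
H(D) = 46 + 24*D (H(D) = (-2 + 5**2)*(2 + D) + D = (-2 + 25)*(2 + D) + D = 23*(2 + D) + D = (46 + 23*D) + D = 46 + 24*D)
sqrt(2859 + H(j(-5))) = sqrt(2859 + (46 + 24/(8 - 5))) = sqrt(2859 + (46 + 24/3)) = sqrt(2859 + (46 + 24*(1/3))) = sqrt(2859 + (46 + 8)) = sqrt(2859 + 54) = sqrt(2913)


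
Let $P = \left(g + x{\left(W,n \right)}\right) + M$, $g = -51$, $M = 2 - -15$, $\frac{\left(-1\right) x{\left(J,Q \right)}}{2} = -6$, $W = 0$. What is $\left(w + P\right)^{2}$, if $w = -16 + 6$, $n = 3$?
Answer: $1024$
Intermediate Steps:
$x{\left(J,Q \right)} = 12$ ($x{\left(J,Q \right)} = \left(-2\right) \left(-6\right) = 12$)
$M = 17$ ($M = 2 + 15 = 17$)
$P = -22$ ($P = \left(-51 + 12\right) + 17 = -39 + 17 = -22$)
$w = -10$
$\left(w + P\right)^{2} = \left(-10 - 22\right)^{2} = \left(-32\right)^{2} = 1024$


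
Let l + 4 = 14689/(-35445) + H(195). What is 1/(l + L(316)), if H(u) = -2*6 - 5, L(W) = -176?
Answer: -35445/6997354 ≈ -0.0050655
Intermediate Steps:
H(u) = -17 (H(u) = -12 - 5 = -17)
l = -759034/35445 (l = -4 + (14689/(-35445) - 17) = -4 + (14689*(-1/35445) - 17) = -4 + (-14689/35445 - 17) = -4 - 617254/35445 = -759034/35445 ≈ -21.414)
1/(l + L(316)) = 1/(-759034/35445 - 176) = 1/(-6997354/35445) = -35445/6997354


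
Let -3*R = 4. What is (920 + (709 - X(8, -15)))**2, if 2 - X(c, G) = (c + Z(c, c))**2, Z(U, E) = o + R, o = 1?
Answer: 230189584/81 ≈ 2.8418e+6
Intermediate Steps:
R = -4/3 (R = -1/3*4 = -4/3 ≈ -1.3333)
Z(U, E) = -1/3 (Z(U, E) = 1 - 4/3 = -1/3)
X(c, G) = 2 - (-1/3 + c)**2 (X(c, G) = 2 - (c - 1/3)**2 = 2 - (-1/3 + c)**2)
(920 + (709 - X(8, -15)))**2 = (920 + (709 - (2 - (-1 + 3*8)**2/9)))**2 = (920 + (709 - (2 - (-1 + 24)**2/9)))**2 = (920 + (709 - (2 - 1/9*23**2)))**2 = (920 + (709 - (2 - 1/9*529)))**2 = (920 + (709 - (2 - 529/9)))**2 = (920 + (709 - 1*(-511/9)))**2 = (920 + (709 + 511/9))**2 = (920 + 6892/9)**2 = (15172/9)**2 = 230189584/81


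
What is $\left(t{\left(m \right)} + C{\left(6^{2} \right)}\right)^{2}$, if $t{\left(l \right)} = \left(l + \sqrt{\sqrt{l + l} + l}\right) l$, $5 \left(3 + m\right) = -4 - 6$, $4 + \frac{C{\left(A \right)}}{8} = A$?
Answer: $\left(-281 + 5 \sqrt{-5 + i \sqrt{10}}\right)^{2} \approx 76934.0 - 6485.8 i$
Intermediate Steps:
$C{\left(A \right)} = -32 + 8 A$
$m = -5$ ($m = -3 + \frac{-4 - 6}{5} = -3 + \frac{1}{5} \left(-10\right) = -3 - 2 = -5$)
$t{\left(l \right)} = l \left(l + \sqrt{l + \sqrt{2} \sqrt{l}}\right)$ ($t{\left(l \right)} = \left(l + \sqrt{\sqrt{2 l} + l}\right) l = \left(l + \sqrt{\sqrt{2} \sqrt{l} + l}\right) l = \left(l + \sqrt{l + \sqrt{2} \sqrt{l}}\right) l = l \left(l + \sqrt{l + \sqrt{2} \sqrt{l}}\right)$)
$\left(t{\left(m \right)} + C{\left(6^{2} \right)}\right)^{2} = \left(- 5 \left(-5 + \sqrt{-5 + \sqrt{2} \sqrt{-5}}\right) - \left(32 - 8 \cdot 6^{2}\right)\right)^{2} = \left(- 5 \left(-5 + \sqrt{-5 + \sqrt{2} i \sqrt{5}}\right) + \left(-32 + 8 \cdot 36\right)\right)^{2} = \left(- 5 \left(-5 + \sqrt{-5 + i \sqrt{10}}\right) + \left(-32 + 288\right)\right)^{2} = \left(\left(25 - 5 \sqrt{-5 + i \sqrt{10}}\right) + 256\right)^{2} = \left(281 - 5 \sqrt{-5 + i \sqrt{10}}\right)^{2}$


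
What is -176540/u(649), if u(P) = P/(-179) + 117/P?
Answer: 10254414170/200129 ≈ 51239.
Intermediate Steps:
u(P) = 117/P - P/179 (u(P) = P*(-1/179) + 117/P = -P/179 + 117/P = 117/P - P/179)
-176540/u(649) = -176540/(117/649 - 1/179*649) = -176540/(117*(1/649) - 649/179) = -176540/(117/649 - 649/179) = -176540/(-400258/116171) = -176540*(-116171/400258) = 10254414170/200129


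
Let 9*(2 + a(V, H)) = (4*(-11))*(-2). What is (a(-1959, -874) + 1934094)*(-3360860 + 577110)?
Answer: -48456502415000/9 ≈ -5.3841e+12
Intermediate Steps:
a(V, H) = 70/9 (a(V, H) = -2 + ((4*(-11))*(-2))/9 = -2 + (-44*(-2))/9 = -2 + (⅑)*88 = -2 + 88/9 = 70/9)
(a(-1959, -874) + 1934094)*(-3360860 + 577110) = (70/9 + 1934094)*(-3360860 + 577110) = (17406916/9)*(-2783750) = -48456502415000/9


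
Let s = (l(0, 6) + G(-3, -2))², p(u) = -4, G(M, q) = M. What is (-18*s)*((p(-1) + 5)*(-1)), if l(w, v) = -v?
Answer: 1458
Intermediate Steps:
s = 81 (s = (-1*6 - 3)² = (-6 - 3)² = (-9)² = 81)
(-18*s)*((p(-1) + 5)*(-1)) = (-18*81)*((-4 + 5)*(-1)) = -1458*(-1) = 1458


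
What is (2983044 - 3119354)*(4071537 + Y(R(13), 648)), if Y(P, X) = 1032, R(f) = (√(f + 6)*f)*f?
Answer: -555131880390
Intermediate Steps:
R(f) = f²*√(6 + f) (R(f) = (√(6 + f)*f)*f = (f*√(6 + f))*f = f²*√(6 + f))
(2983044 - 3119354)*(4071537 + Y(R(13), 648)) = (2983044 - 3119354)*(4071537 + 1032) = -136310*4072569 = -555131880390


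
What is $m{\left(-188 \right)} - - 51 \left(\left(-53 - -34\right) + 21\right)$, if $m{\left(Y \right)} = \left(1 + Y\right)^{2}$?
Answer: $35071$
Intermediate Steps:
$m{\left(-188 \right)} - - 51 \left(\left(-53 - -34\right) + 21\right) = \left(1 - 188\right)^{2} - - 51 \left(\left(-53 - -34\right) + 21\right) = \left(-187\right)^{2} - - 51 \left(\left(-53 + 34\right) + 21\right) = 34969 - - 51 \left(-19 + 21\right) = 34969 - \left(-51\right) 2 = 34969 - -102 = 34969 + 102 = 35071$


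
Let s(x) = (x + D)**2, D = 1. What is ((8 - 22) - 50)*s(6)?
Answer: -3136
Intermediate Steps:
s(x) = (1 + x)**2 (s(x) = (x + 1)**2 = (1 + x)**2)
((8 - 22) - 50)*s(6) = ((8 - 22) - 50)*(1 + 6)**2 = (-14 - 50)*7**2 = -64*49 = -3136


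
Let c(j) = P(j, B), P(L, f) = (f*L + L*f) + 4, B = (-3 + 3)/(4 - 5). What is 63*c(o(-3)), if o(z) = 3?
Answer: 252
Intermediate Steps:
B = 0 (B = 0/(-1) = 0*(-1) = 0)
P(L, f) = 4 + 2*L*f (P(L, f) = (L*f + L*f) + 4 = 2*L*f + 4 = 4 + 2*L*f)
c(j) = 4 (c(j) = 4 + 2*j*0 = 4 + 0 = 4)
63*c(o(-3)) = 63*4 = 252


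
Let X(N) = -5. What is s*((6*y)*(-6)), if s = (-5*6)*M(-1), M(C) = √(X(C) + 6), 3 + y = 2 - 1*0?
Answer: -1080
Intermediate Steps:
y = -1 (y = -3 + (2 - 1*0) = -3 + (2 + 0) = -3 + 2 = -1)
M(C) = 1 (M(C) = √(-5 + 6) = √1 = 1)
s = -30 (s = -5*6*1 = -30*1 = -30)
s*((6*y)*(-6)) = -30*6*(-1)*(-6) = -(-180)*(-6) = -30*36 = -1080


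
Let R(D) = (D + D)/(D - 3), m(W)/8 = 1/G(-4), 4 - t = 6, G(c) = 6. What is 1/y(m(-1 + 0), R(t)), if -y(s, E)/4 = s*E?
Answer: -15/64 ≈ -0.23438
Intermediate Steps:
t = -2 (t = 4 - 1*6 = 4 - 6 = -2)
m(W) = 4/3 (m(W) = 8/6 = 8*(⅙) = 4/3)
R(D) = 2*D/(-3 + D) (R(D) = (2*D)/(-3 + D) = 2*D/(-3 + D))
y(s, E) = -4*E*s (y(s, E) = -4*s*E = -4*E*s)
1/y(m(-1 + 0), R(t)) = 1/(-4*2*(-2)/(-3 - 2)*4/3) = 1/(-4*2*(-2)/(-5)*4/3) = 1/(-4*2*(-2)*(-⅕)*4/3) = 1/(-4*⅘*4/3) = 1/(-64/15) = -15/64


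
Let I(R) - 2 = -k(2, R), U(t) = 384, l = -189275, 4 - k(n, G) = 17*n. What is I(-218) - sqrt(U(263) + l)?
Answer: 32 - I*sqrt(188891) ≈ 32.0 - 434.62*I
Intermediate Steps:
k(n, G) = 4 - 17*n
I(R) = 32 (I(R) = 2 - (4 - 17*2) = 2 - (4 - 34) = 2 - 1*(-30) = 2 + 30 = 32)
I(-218) - sqrt(U(263) + l) = 32 - sqrt(384 - 189275) = 32 - sqrt(-188891) = 32 - I*sqrt(188891)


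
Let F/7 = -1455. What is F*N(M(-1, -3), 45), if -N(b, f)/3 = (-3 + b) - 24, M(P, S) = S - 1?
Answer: -947205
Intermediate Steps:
M(P, S) = -1 + S
F = -10185 (F = 7*(-1455) = -10185)
N(b, f) = 81 - 3*b (N(b, f) = -3*((-3 + b) - 24) = -3*(-27 + b) = 81 - 3*b)
F*N(M(-1, -3), 45) = -10185*(81 - 3*(-1 - 3)) = -10185*(81 - 3*(-4)) = -10185*(81 + 12) = -10185*93 = -947205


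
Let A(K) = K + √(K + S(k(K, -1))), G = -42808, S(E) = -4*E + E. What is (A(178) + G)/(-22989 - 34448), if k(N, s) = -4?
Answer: 42630/57437 - √190/57437 ≈ 0.74196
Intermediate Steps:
S(E) = -3*E
A(K) = K + √(12 + K) (A(K) = K + √(K - 3*(-4)) = K + √(K + 12) = K + √(12 + K))
(A(178) + G)/(-22989 - 34448) = ((178 + √(12 + 178)) - 42808)/(-22989 - 34448) = ((178 + √190) - 42808)/(-57437) = (-42630 + √190)*(-1/57437) = 42630/57437 - √190/57437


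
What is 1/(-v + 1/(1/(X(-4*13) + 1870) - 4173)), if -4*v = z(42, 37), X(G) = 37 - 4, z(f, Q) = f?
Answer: 3970609/41690443 ≈ 0.095240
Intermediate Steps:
X(G) = 33
v = -21/2 (v = -¼*42 = -21/2 ≈ -10.500)
1/(-v + 1/(1/(X(-4*13) + 1870) - 4173)) = 1/(-1*(-21/2) + 1/(1/(33 + 1870) - 4173)) = 1/(21/2 + 1/(1/1903 - 4173)) = 1/(21/2 + 1/(-7941218/1903)) = 1/(21/2 - 1903/7941218) = 1/(41690443/3970609) = 3970609/41690443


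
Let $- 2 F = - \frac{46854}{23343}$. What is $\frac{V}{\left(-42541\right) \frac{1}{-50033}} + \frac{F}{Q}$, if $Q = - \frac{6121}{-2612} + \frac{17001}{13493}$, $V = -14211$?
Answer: $- \frac{702592856714123055291}{42037557850490065} \approx -16713.0$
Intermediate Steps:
$Q = \frac{126997265}{35243716}$ ($Q = \left(-6121\right) \left(- \frac{1}{2612}\right) + 17001 \cdot \frac{1}{13493} = \frac{6121}{2612} + \frac{17001}{13493} = \frac{126997265}{35243716} \approx 3.6034$)
$F = \frac{7809}{7781}$ ($F = - \frac{\left(-46854\right) \frac{1}{23343}}{2} = \left(- \frac{1}{2}\right) \left(- \frac{15618}{7781}\right) = \frac{7809}{7781} \approx 1.0036$)
$\frac{V}{\left(-42541\right) \frac{1}{-50033}} + \frac{F}{Q} = - \frac{14211}{\left(-42541\right) \frac{1}{-50033}} + \frac{7809}{7781 \cdot \frac{126997265}{35243716}} = - \frac{14211}{\left(-42541\right) \left(- \frac{1}{50033}\right)} + \frac{7809}{7781} \cdot \frac{35243716}{126997265} = - \frac{14211}{\frac{42541}{50033}} + \frac{275218178244}{988165718965} = \left(-14211\right) \frac{50033}{42541} + \frac{275218178244}{988165718965} = - \frac{711018963}{42541} + \frac{275218178244}{988165718965} = - \frac{702592856714123055291}{42037557850490065}$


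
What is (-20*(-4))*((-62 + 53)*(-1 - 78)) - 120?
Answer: 56760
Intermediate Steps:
(-20*(-4))*((-62 + 53)*(-1 - 78)) - 120 = 80*(-9*(-79)) - 120 = 80*711 - 120 = 56880 - 120 = 56760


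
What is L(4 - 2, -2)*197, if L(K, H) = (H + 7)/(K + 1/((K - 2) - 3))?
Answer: 591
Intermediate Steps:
L(K, H) = (7 + H)/(K + 1/(-5 + K)) (L(K, H) = (7 + H)/(K + 1/((-2 + K) - 3)) = (7 + H)/(K + 1/(-5 + K)))
L(4 - 2, -2)*197 = ((-35 - 5*(-2) + 7*(4 - 2) - 2*(4 - 2))/(1 + (4 - 2)² - 5*(4 - 2)))*197 = ((-35 + 10 + 7*2 - 2*2)/(1 + 2² - 5*2))*197 = ((-35 + 10 + 14 - 4)/(1 + 4 - 10))*197 = (-15/(-5))*197 = -⅕*(-15)*197 = 3*197 = 591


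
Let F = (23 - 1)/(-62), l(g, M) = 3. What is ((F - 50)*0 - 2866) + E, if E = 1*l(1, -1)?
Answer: -2863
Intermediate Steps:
E = 3 (E = 1*3 = 3)
F = -11/31 (F = 22*(-1/62) = -11/31 ≈ -0.35484)
((F - 50)*0 - 2866) + E = ((-11/31 - 50)*0 - 2866) + 3 = (-1561/31*0 - 2866) + 3 = (0 - 2866) + 3 = -2866 + 3 = -2863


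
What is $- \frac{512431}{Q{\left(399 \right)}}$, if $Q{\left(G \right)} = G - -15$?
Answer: $- \frac{512431}{414} \approx -1237.8$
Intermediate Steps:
$Q{\left(G \right)} = 15 + G$ ($Q{\left(G \right)} = G + 15 = 15 + G$)
$- \frac{512431}{Q{\left(399 \right)}} = - \frac{512431}{15 + 399} = - \frac{512431}{414}$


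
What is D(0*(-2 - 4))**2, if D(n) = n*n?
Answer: 0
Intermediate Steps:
D(n) = n**2
D(0*(-2 - 4))**2 = ((0*(-2 - 4))**2)**2 = ((0*(-6))**2)**2 = (0**2)**2 = 0**2 = 0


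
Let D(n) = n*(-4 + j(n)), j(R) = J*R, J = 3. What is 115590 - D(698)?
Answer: -1343230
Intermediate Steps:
j(R) = 3*R
D(n) = n*(-4 + 3*n)
115590 - D(698) = 115590 - 698*(-4 + 3*698) = 115590 - 698*(-4 + 2094) = 115590 - 698*2090 = 115590 - 1*1458820 = 115590 - 1458820 = -1343230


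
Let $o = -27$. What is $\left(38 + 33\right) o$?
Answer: $-1917$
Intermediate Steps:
$\left(38 + 33\right) o = \left(38 + 33\right) \left(-27\right) = 71 \left(-27\right) = -1917$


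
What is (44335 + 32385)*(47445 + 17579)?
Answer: 4988641280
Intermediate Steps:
(44335 + 32385)*(47445 + 17579) = 76720*65024 = 4988641280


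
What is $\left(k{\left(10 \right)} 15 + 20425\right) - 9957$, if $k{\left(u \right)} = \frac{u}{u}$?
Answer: $10483$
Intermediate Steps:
$k{\left(u \right)} = 1$
$\left(k{\left(10 \right)} 15 + 20425\right) - 9957 = \left(1 \cdot 15 + 20425\right) - 9957 = \left(15 + 20425\right) - 9957 = 20440 - 9957 = 10483$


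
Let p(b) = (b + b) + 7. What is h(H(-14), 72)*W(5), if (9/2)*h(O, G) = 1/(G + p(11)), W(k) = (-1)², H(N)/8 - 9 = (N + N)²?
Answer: 2/909 ≈ 0.0022002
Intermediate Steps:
H(N) = 72 + 32*N² (H(N) = 72 + 8*(N + N)² = 72 + 8*(2*N)² = 72 + 8*(4*N²) = 72 + 32*N²)
p(b) = 7 + 2*b (p(b) = 2*b + 7 = 7 + 2*b)
W(k) = 1
h(O, G) = 2/(9*(29 + G)) (h(O, G) = 2/(9*(G + (7 + 2*11))) = 2/(9*(G + (7 + 22))) = 2/(9*(G + 29)) = 2/(9*(29 + G)))
h(H(-14), 72)*W(5) = (2/(9*(29 + 72)))*1 = ((2/9)/101)*1 = ((2/9)*(1/101))*1 = (2/909)*1 = 2/909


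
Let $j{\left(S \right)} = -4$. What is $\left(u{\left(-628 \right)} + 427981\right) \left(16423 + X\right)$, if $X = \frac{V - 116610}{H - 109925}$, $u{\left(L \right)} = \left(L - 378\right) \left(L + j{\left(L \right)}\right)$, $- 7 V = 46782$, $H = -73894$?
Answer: $\frac{7493528736848601}{428911} \approx 1.7471 \cdot 10^{10}$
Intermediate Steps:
$V = - \frac{46782}{7}$ ($V = \left(- \frac{1}{7}\right) 46782 = - \frac{46782}{7} \approx -6683.1$)
$u{\left(L \right)} = \left(-378 + L\right) \left(-4 + L\right)$ ($u{\left(L \right)} = \left(L - 378\right) \left(L - 4\right) = \left(-378 + L\right) \left(-4 + L\right)$)
$X = \frac{287684}{428911}$ ($X = \frac{- \frac{46782}{7} - 116610}{-73894 - 109925} = - \frac{863052}{7 \left(-183819\right)} = \left(- \frac{863052}{7}\right) \left(- \frac{1}{183819}\right) = \frac{287684}{428911} \approx 0.67073$)
$\left(u{\left(-628 \right)} + 427981\right) \left(16423 + X\right) = \left(\left(1512 + \left(-628\right)^{2} - -239896\right) + 427981\right) \left(16423 + \frac{287684}{428911}\right) = \left(\left(1512 + 394384 + 239896\right) + 427981\right) \frac{7044293037}{428911} = \left(635792 + 427981\right) \frac{7044293037}{428911} = 1063773 \cdot \frac{7044293037}{428911} = \frac{7493528736848601}{428911}$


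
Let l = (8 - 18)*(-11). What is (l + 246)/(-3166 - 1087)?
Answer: -356/4253 ≈ -0.083706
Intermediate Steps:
l = 110 (l = -10*(-11) = 110)
(l + 246)/(-3166 - 1087) = (110 + 246)/(-3166 - 1087) = 356/(-4253) = 356*(-1/4253) = -356/4253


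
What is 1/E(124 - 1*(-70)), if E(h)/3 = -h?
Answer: -1/582 ≈ -0.0017182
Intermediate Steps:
E(h) = -3*h (E(h) = 3*(-h) = -3*h)
1/E(124 - 1*(-70)) = 1/(-3*(124 - 1*(-70))) = 1/(-3*(124 + 70)) = 1/(-3*194) = 1/(-582) = -1/582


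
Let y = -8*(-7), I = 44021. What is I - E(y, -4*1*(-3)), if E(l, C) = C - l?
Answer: 44065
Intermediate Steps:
y = 56
I - E(y, -4*1*(-3)) = 44021 - (-4*1*(-3) - 1*56) = 44021 - (-4*(-3) - 56) = 44021 - (12 - 56) = 44021 - 1*(-44) = 44021 + 44 = 44065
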